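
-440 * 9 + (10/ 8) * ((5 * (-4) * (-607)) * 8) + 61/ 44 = 117441.39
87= 87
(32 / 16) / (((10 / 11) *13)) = 11 / 65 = 0.17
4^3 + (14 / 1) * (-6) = -20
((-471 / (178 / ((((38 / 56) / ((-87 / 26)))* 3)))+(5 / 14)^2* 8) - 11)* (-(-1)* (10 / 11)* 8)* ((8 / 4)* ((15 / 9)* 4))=-1129087200 / 1391159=-811.62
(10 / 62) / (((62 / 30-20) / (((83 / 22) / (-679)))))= 6225 / 124567982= 0.00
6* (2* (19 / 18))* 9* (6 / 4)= 171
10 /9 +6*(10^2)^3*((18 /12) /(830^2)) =878890 /62001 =14.18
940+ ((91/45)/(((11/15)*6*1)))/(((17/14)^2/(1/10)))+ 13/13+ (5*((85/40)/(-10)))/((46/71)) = 98907074119/105288480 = 939.39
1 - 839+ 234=-604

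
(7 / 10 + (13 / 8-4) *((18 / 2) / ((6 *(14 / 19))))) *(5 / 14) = -4631 / 3136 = -1.48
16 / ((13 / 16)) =256 / 13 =19.69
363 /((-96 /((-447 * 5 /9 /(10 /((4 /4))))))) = 18029 /192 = 93.90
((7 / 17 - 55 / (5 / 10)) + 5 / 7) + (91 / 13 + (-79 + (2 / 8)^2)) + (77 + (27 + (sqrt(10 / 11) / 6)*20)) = -146249 / 1904 + 10*sqrt(110) / 33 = -73.63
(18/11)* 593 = 10674/11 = 970.36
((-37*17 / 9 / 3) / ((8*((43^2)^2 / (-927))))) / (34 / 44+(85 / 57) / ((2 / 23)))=0.00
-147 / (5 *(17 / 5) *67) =-147 / 1139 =-0.13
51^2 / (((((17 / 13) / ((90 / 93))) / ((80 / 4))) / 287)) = 342505800 / 31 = 11048574.19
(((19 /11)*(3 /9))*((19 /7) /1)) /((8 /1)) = 361 /1848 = 0.20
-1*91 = -91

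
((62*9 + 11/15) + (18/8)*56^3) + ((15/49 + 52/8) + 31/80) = 4653454661/11760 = 395701.93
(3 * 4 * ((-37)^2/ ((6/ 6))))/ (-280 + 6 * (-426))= -4107/ 709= -5.79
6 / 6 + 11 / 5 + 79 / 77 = 1627 / 385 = 4.23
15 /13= 1.15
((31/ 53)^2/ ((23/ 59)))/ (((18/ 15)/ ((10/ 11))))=1417475/ 2132031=0.66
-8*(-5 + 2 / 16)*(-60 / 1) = -2340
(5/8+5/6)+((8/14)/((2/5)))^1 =485/168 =2.89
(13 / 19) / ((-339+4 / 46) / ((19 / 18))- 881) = -299 / 525307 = -0.00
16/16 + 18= 19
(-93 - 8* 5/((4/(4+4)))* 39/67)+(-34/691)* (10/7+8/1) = -140.03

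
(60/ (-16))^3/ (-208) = 3375/ 13312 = 0.25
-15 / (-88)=15 / 88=0.17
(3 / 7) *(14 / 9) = 2 / 3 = 0.67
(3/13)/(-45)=-1/195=-0.01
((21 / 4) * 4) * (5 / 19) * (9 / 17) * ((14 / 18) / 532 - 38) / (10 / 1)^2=-545811 / 490960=-1.11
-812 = -812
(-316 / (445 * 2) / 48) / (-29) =79 / 309720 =0.00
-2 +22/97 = -172/97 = -1.77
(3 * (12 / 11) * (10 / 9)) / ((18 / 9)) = 20 / 11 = 1.82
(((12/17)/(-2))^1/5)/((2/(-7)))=21/85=0.25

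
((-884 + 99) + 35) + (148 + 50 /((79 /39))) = -45608 /79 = -577.32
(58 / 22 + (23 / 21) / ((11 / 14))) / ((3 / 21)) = 931 / 33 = 28.21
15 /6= 5 /2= 2.50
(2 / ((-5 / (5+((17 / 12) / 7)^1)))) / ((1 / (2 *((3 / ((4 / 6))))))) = -1311 / 70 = -18.73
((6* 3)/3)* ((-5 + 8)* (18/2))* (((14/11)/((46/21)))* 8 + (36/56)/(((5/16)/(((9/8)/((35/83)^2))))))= 31038758874/10847375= 2861.41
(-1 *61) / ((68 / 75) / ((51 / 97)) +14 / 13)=-21.78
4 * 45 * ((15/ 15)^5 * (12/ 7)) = 2160/ 7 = 308.57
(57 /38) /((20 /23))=69 /40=1.72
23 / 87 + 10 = 893 / 87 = 10.26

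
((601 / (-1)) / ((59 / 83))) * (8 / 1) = -6763.80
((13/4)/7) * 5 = 65/28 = 2.32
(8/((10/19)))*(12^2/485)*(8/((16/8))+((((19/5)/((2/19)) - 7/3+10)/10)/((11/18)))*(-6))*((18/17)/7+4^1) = -8277100416/11336875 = -730.10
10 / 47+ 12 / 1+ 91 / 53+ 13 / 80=14.09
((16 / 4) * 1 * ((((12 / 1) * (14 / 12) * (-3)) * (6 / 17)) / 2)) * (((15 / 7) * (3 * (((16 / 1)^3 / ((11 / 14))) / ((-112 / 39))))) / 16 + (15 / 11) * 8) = 21299.68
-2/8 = -1/4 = -0.25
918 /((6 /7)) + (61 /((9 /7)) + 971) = 18805 /9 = 2089.44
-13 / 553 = -0.02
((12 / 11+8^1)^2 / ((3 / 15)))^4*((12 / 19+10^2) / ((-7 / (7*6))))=-71700000000000000000000 / 4072818739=-17604515347914.68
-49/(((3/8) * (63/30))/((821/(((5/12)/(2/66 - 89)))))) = 1079884288/99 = 10907922.10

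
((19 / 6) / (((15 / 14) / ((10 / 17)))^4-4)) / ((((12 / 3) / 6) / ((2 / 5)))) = 5839232 / 21532885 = 0.27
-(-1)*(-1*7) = -7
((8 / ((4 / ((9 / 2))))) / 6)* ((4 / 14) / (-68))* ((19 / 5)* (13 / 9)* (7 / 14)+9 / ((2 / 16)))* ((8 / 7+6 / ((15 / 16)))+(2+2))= -97061 / 17850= -5.44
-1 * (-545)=545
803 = 803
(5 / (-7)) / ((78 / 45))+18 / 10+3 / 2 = 1314 / 455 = 2.89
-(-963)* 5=4815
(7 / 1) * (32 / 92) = 56 / 23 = 2.43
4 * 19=76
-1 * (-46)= 46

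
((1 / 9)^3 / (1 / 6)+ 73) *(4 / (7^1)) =70964 / 1701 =41.72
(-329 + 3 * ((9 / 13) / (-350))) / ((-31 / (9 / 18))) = 1496977 / 282100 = 5.31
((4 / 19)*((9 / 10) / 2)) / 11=9 / 1045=0.01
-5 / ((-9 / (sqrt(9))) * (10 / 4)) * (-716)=-1432 / 3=-477.33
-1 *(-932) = 932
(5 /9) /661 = 0.00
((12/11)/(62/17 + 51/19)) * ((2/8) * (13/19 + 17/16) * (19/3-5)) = 9027/89980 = 0.10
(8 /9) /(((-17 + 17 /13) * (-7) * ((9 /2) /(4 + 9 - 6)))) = 52 /4131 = 0.01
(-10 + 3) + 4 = -3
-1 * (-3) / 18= 1 / 6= 0.17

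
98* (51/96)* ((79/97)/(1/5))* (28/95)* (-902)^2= 93696467249/1843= 50839103.23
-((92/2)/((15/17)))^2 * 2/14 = -611524/1575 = -388.27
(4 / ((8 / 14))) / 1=7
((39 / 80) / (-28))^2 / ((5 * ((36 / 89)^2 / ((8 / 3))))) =1338649 / 1354752000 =0.00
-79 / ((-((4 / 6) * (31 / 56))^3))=46823616 / 29791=1571.74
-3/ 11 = -0.27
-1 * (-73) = 73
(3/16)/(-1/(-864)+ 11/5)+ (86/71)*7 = 8.56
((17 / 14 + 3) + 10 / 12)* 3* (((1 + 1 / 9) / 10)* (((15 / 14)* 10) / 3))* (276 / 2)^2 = 5607400 / 49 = 114436.73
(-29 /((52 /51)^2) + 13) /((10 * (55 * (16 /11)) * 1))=-40277 /2163200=-0.02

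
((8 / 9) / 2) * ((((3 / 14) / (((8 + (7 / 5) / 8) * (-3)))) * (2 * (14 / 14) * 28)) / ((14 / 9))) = -320 / 2289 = -0.14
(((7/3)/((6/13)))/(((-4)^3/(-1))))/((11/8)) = 91/1584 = 0.06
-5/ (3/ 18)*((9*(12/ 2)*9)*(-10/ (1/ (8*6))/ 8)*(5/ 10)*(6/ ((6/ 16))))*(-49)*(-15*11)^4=-254173704246000000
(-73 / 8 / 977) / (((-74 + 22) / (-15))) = -1095 / 406432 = -0.00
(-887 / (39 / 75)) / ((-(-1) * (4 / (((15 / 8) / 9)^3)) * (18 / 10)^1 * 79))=-13859375 / 511100928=-0.03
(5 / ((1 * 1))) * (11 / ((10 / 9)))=99 / 2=49.50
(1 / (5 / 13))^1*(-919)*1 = -11947 / 5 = -2389.40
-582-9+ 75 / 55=-6486 / 11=-589.64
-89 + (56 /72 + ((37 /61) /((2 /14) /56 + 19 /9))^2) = -164135632766762 /1862217766161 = -88.14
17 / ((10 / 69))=1173 / 10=117.30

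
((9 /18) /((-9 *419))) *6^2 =-2 /419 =-0.00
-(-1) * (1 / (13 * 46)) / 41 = 1 / 24518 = 0.00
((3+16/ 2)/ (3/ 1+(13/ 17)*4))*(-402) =-75174/ 103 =-729.84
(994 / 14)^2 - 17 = 5024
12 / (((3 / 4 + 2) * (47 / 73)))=3504 / 517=6.78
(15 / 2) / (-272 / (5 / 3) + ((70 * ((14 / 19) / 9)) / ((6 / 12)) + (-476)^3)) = -12825 / 184424060432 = -0.00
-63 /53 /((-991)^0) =-63 /53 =-1.19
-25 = -25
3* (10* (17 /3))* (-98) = -16660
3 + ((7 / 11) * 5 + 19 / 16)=7.37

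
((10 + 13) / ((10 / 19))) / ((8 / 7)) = 3059 / 80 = 38.24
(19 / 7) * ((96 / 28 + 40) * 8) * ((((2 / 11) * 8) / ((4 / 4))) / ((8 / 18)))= 1663488 / 539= 3086.25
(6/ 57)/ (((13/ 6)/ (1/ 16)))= 3/ 988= 0.00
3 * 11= 33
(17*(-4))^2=4624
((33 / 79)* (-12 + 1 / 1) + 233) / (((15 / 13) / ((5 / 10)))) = 117286 / 1185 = 98.98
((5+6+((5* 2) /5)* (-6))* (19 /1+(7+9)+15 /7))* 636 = -165360 /7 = -23622.86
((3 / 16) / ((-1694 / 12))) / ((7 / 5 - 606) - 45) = 45 / 22008448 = 0.00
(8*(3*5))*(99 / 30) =396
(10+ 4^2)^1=26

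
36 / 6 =6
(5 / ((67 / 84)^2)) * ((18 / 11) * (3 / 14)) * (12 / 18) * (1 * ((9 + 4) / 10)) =117936 / 49379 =2.39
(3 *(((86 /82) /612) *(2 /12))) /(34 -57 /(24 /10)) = 43 /514386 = 0.00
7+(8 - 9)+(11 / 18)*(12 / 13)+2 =334 / 39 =8.56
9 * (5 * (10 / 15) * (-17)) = -510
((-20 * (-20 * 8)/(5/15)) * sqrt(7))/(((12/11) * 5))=1760 * sqrt(7)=4656.52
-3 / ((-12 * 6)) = 1 / 24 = 0.04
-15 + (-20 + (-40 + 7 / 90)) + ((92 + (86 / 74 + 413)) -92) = 1129669 / 3330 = 339.24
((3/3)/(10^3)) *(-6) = -3/500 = -0.01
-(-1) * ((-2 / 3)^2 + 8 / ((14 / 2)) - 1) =37 / 63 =0.59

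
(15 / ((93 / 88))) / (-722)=-220 / 11191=-0.02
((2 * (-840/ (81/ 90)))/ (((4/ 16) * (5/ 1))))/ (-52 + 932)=-56/ 33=-1.70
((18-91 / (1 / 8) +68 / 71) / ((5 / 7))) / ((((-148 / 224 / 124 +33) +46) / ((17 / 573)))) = -0.37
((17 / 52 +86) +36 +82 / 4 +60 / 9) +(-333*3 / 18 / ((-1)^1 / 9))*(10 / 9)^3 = 1171889 / 1404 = 834.68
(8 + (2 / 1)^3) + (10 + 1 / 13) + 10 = 469 / 13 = 36.08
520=520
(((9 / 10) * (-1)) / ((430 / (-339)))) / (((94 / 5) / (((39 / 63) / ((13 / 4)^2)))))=2034 / 919555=0.00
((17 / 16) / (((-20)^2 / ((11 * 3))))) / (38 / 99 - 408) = -55539 / 258265600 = -0.00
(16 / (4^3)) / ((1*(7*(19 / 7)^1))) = 1 / 76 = 0.01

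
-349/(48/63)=-7329/16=-458.06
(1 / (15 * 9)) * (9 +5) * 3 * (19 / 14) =19 / 45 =0.42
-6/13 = -0.46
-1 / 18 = -0.06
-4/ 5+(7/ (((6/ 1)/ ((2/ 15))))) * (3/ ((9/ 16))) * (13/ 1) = 1348/ 135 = 9.99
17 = 17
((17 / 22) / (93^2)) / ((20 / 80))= 34 / 95139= 0.00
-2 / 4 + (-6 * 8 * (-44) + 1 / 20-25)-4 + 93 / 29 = 1209739 / 580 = 2085.76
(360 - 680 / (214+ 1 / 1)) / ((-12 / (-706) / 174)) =157076528 / 43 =3652942.51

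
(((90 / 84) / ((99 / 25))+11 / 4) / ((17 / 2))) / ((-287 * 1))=-2791 / 2254098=-0.00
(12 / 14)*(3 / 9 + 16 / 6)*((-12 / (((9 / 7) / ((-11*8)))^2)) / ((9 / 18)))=-867328 / 3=-289109.33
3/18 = 1/6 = 0.17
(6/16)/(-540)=-1/1440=-0.00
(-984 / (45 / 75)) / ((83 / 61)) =-100040 / 83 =-1205.30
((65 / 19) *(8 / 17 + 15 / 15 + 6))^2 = 68145025 / 104329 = 653.17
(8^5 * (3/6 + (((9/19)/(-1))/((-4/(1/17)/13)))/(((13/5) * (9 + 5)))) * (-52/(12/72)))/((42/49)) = -5993449.81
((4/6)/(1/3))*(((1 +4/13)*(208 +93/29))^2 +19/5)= 108425557152/710645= 152573.45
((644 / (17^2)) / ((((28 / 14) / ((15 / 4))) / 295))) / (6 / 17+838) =101775 / 69224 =1.47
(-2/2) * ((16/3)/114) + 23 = 3925/171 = 22.95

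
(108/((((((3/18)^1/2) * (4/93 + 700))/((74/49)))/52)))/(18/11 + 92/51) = 42.26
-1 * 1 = -1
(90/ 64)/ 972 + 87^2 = 26158469/ 3456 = 7569.00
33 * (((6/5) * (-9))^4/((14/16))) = 2244806784/4375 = 513098.69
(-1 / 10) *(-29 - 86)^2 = -1322.50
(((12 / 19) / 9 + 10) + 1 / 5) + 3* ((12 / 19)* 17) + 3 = 12962 / 285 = 45.48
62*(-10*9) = -5580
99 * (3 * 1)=297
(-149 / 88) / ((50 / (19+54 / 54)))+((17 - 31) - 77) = -91.68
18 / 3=6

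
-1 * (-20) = 20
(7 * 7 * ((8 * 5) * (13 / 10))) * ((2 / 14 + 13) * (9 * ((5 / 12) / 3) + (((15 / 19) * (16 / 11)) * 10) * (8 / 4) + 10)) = 239481060 / 209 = 1145842.39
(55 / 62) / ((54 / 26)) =715 / 1674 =0.43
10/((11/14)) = 140/11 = 12.73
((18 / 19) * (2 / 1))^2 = 1296 / 361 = 3.59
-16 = -16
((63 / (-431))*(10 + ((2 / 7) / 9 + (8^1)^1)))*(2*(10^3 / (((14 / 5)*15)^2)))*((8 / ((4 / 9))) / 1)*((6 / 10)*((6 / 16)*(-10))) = 2556000 / 21119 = 121.03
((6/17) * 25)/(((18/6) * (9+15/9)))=0.28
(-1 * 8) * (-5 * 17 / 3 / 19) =680 / 57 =11.93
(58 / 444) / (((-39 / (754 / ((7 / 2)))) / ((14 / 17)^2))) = -47096 / 96237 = -0.49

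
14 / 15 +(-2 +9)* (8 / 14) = 74 / 15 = 4.93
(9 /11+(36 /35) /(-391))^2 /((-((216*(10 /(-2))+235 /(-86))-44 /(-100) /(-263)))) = 113634546150366 /184982134413600293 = 0.00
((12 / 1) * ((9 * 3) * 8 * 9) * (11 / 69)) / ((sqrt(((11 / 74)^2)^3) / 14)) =44114305536 / 2783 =15851349.46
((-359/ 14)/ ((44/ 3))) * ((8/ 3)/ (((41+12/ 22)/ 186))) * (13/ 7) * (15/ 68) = -6510465/ 761362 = -8.55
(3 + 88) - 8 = 83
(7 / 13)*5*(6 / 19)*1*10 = 2100 / 247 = 8.50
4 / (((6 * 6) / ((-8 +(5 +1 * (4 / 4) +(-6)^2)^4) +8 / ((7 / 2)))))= 21781832 / 63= 345743.37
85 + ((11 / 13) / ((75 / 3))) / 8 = 221011 / 2600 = 85.00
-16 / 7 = -2.29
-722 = -722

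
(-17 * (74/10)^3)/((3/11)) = -9472111/375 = -25258.96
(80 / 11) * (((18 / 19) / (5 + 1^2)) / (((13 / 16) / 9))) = 34560 / 2717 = 12.72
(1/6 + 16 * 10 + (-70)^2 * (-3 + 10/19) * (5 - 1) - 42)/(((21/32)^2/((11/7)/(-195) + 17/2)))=-2517164886784/2639385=-953693.72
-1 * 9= -9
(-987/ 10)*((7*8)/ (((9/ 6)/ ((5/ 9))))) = -18424/ 9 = -2047.11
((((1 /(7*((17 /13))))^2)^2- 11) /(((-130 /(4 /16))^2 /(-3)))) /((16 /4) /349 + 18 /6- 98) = -230951926479 /179759216407519840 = -0.00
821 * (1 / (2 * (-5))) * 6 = -2463 / 5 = -492.60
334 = 334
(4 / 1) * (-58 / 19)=-232 / 19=-12.21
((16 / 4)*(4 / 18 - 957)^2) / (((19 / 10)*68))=741493210 / 26163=28341.29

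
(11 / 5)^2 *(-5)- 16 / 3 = -443 / 15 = -29.53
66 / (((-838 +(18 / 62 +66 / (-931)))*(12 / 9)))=-2857239 / 48358370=-0.06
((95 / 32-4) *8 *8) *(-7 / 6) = 77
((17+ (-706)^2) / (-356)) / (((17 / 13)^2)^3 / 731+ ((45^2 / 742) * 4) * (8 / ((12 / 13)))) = -38381919764587581 / 2593684134270332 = -14.80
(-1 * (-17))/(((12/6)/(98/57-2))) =-136/57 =-2.39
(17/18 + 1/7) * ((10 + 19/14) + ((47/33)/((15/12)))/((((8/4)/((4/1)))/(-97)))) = -66359101/291060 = -227.99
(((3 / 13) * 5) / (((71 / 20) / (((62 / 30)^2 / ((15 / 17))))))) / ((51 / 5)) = 3844 / 24921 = 0.15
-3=-3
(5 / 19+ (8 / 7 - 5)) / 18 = -239 / 1197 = -0.20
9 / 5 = 1.80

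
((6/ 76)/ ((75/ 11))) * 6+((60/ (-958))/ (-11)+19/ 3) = 48117106/ 7508325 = 6.41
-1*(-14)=14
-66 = -66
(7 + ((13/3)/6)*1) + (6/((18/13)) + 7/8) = 931/72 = 12.93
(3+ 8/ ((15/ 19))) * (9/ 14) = 591/ 70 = 8.44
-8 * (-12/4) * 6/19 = 144/19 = 7.58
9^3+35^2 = 1954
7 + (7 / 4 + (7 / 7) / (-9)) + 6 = 14.64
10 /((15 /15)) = 10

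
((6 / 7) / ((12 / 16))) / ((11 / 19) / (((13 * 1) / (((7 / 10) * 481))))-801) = -1520 / 1045387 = -0.00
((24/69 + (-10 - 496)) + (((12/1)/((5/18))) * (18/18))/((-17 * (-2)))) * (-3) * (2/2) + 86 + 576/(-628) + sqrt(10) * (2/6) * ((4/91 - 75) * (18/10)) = 490551976/306935 - 20463 * sqrt(10)/455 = 1456.01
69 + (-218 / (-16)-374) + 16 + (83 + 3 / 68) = -26157 / 136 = -192.33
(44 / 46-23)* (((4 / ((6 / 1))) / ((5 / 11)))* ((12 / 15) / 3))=-14872 / 1725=-8.62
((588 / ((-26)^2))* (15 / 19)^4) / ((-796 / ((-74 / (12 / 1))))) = 91783125 / 35062604408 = 0.00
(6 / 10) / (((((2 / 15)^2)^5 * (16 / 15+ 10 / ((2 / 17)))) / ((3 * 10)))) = 117774198.08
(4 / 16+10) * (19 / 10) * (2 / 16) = 779 / 320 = 2.43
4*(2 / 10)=4 / 5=0.80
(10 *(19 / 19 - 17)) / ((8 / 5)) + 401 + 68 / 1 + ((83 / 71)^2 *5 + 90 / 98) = 93060971 / 247009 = 376.75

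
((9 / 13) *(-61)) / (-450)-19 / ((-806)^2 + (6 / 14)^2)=1941157403 / 20690912450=0.09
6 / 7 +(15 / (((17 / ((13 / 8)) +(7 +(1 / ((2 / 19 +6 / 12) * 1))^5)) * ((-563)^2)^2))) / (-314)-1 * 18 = -89814729118427834800379 / 5239192531908285482462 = -17.14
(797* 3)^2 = 5716881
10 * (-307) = -3070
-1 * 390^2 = -152100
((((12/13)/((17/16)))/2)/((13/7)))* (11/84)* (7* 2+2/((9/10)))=12848/25857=0.50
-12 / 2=-6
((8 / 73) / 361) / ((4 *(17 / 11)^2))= 0.00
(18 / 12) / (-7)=-3 / 14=-0.21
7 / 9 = 0.78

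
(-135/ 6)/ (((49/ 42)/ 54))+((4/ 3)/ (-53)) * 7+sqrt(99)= -1159306/ 1113+3 * sqrt(11)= -1031.65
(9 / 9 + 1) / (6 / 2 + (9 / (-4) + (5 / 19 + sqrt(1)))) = 152 / 153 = 0.99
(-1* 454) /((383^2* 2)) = -227 /146689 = -0.00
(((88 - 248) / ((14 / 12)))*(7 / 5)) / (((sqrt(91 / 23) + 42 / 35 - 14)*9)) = 1600*sqrt(2093) / 275799 + 471040 / 275799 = 1.97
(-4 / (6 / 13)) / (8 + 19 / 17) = -442 / 465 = -0.95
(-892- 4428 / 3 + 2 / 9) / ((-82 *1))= 10655 / 369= 28.88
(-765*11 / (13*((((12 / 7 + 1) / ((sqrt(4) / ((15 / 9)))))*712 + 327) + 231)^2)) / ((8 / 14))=-25977105 / 107832891088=-0.00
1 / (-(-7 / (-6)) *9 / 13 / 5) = -130 / 21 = -6.19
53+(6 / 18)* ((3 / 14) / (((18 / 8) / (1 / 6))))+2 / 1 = 10396 / 189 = 55.01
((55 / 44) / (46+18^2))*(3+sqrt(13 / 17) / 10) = sqrt(221) / 50320+3 / 296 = 0.01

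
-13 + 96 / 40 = -53 / 5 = -10.60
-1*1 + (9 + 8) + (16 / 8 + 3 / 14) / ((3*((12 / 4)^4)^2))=4409023 / 275562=16.00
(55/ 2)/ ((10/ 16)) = 44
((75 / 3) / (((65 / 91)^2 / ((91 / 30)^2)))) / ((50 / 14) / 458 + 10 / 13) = 8455820191 / 14573250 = 580.23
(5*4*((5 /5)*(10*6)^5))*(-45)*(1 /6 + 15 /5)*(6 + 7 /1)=-28810080000000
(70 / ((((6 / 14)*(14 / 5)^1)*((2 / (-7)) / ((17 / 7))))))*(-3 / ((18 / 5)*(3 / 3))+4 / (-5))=29155 / 36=809.86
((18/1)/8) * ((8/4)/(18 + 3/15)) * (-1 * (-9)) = 405/182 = 2.23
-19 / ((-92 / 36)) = 171 / 23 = 7.43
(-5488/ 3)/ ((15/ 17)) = -93296/ 45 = -2073.24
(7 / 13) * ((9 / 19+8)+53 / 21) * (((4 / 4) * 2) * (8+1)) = 26328 / 247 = 106.59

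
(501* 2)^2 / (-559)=-1004004 / 559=-1796.07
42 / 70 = 0.60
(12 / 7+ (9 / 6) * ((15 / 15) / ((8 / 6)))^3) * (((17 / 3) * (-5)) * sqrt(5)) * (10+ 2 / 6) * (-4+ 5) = -1847135 * sqrt(5) / 2688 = -1536.58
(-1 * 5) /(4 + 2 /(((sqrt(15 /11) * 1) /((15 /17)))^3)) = -1.03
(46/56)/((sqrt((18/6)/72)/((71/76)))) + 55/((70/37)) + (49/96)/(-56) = 1633*sqrt(6)/1064 + 156239/5376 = 32.82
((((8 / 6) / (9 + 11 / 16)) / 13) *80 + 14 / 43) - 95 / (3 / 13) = -21340357 / 51987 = -410.49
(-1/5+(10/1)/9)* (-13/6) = -533/270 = -1.97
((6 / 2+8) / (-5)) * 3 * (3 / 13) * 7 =-10.66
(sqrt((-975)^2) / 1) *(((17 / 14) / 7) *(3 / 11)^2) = 149175 / 11858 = 12.58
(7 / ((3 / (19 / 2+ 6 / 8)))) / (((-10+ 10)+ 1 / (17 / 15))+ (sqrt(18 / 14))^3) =-8367485 / 534024+ 580601*sqrt(7) / 59336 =10.22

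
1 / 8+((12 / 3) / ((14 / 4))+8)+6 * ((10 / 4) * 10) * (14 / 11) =123309 / 616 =200.18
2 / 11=0.18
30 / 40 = 3 / 4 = 0.75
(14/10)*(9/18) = 7/10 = 0.70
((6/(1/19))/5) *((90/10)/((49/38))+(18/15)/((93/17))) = 6233064/37975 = 164.14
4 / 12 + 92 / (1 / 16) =4417 / 3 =1472.33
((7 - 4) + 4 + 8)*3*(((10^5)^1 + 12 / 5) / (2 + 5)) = 4500108 / 7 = 642872.57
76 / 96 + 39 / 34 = 791 / 408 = 1.94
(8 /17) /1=8 /17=0.47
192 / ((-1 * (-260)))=48 / 65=0.74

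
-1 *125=-125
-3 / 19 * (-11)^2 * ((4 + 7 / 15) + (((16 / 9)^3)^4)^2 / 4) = -11983475135800489129502676577529 / 2525937364100962812339765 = -4744169.55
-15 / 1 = -15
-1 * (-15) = 15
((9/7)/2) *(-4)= -18/7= -2.57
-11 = -11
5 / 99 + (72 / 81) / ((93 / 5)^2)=45445 / 856251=0.05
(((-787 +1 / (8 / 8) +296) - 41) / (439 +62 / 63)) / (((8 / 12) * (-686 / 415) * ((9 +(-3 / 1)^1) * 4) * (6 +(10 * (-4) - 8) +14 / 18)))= -17849565 / 16124918432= -0.00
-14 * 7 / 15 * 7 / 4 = -343 / 30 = -11.43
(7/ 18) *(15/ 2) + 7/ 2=77/ 12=6.42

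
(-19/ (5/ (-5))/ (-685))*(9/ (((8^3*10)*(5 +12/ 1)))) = -171/ 59622400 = -0.00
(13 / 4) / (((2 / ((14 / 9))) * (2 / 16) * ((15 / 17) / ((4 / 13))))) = 952 / 135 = 7.05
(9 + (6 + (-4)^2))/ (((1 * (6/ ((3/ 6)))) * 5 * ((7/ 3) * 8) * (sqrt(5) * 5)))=31 * sqrt(5)/ 28000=0.00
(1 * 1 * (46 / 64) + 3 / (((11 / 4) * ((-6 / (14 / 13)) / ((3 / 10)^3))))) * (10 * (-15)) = -1224303 / 11440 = -107.02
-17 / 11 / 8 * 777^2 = -10263393 / 88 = -116629.47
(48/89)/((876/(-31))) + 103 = 669067/6497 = 102.98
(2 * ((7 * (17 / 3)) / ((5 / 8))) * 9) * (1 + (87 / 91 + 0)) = 145248 / 65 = 2234.58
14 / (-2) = -7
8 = 8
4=4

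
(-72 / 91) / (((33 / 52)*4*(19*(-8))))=3 / 1463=0.00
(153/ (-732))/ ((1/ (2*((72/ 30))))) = -306/ 305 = -1.00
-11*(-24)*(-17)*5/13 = -22440/13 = -1726.15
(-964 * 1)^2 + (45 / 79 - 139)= 73403448 / 79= 929157.57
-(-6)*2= 12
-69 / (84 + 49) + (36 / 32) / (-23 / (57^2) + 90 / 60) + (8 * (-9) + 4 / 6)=-1100804717 / 15482796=-71.10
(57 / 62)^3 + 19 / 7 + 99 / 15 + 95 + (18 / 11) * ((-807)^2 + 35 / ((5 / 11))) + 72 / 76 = 1858278663073347 / 1743369320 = 1065912.22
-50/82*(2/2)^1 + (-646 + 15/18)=-158861/246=-645.78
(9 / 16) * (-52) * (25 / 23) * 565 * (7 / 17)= -7396.66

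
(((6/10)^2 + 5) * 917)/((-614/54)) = -3317706/7675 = -432.27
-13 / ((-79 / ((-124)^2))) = 2530.23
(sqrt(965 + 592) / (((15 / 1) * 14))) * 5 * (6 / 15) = 0.38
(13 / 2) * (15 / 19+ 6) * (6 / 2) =5031 / 38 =132.39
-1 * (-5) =5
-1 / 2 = -0.50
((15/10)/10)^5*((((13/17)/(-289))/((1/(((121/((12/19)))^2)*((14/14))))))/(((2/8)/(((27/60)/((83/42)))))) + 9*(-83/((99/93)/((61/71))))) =-2140142963634279/40764851072000000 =-0.05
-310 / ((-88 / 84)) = 295.91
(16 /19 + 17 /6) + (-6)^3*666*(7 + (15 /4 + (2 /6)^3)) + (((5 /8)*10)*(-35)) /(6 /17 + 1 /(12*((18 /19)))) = -286496719619 /184566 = -1552272.46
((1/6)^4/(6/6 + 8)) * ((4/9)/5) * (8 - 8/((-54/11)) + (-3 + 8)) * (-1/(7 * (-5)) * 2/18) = 79/223205220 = 0.00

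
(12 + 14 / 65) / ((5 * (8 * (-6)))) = -397 / 7800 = -0.05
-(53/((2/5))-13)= -239/2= -119.50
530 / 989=0.54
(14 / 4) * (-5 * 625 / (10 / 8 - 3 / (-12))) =-21875 / 3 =-7291.67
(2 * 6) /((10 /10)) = 12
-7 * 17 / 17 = -7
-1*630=-630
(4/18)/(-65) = -2/585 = -0.00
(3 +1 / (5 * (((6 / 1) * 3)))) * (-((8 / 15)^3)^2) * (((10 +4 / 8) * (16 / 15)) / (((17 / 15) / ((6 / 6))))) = -1989148672 / 2904609375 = -0.68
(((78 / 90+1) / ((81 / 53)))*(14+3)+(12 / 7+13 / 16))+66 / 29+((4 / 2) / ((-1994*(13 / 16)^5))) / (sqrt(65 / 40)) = 100893329 / 3946320- 2097152*sqrt(26) / 4812328573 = 25.56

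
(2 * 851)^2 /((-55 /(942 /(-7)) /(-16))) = -43660629888 /385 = -113404233.48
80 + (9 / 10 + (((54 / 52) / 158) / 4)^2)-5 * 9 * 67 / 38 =39961641607 / 25651009280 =1.56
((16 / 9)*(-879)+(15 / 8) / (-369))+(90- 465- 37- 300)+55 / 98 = -2274.11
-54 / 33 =-18 / 11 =-1.64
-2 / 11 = -0.18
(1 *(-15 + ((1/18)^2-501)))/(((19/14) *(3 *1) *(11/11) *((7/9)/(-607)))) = 98908.46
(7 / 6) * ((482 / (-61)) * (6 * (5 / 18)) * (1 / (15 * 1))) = -1687 / 1647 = -1.02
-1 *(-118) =118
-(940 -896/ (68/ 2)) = -913.65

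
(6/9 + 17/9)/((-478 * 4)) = -23/17208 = -0.00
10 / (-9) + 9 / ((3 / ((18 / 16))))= 163 / 72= 2.26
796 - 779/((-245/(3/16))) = 3122657/3920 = 796.60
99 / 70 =1.41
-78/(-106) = 39/53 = 0.74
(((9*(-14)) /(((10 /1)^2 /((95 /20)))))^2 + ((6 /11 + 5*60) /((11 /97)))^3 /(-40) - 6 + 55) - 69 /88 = -465379844.12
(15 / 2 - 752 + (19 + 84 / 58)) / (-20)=8399 / 232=36.20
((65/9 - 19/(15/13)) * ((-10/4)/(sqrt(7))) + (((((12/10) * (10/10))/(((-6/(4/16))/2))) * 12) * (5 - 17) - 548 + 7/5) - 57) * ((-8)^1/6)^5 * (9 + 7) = 16089088/405 - 3407872 * sqrt(7)/15309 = 39137.18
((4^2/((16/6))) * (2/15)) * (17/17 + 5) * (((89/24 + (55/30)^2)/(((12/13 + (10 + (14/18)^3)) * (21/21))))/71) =1607931/38331835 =0.04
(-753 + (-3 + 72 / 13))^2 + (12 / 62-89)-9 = 2950053208 / 5239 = 563094.71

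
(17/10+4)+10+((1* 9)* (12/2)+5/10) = 70.20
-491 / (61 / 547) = -268577 / 61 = -4402.90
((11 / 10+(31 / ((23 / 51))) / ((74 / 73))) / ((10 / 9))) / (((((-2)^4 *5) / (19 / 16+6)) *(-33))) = -879639 / 5209600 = -0.17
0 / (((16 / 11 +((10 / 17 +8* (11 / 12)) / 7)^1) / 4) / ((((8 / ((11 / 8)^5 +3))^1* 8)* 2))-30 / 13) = 0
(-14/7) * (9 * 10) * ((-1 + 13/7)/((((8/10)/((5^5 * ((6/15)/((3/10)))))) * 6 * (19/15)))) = -14062500/133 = -105733.08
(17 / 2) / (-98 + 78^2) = 17 / 11972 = 0.00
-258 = -258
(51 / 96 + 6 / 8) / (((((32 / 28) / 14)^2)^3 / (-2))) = -567492775241 / 65536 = -8659252.55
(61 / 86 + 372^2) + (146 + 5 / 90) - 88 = 53577350 / 387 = 138442.76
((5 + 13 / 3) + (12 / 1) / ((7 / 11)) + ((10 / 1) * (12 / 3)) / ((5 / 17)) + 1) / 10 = 3469 / 210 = 16.52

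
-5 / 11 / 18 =-0.03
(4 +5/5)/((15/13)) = 13/3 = 4.33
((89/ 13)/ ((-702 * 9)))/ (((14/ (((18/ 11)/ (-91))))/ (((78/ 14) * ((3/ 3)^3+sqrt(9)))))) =178/ 5738733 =0.00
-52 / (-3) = 52 / 3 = 17.33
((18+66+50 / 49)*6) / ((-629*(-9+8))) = 24996 / 30821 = 0.81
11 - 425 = -414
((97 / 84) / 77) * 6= 97 / 1078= 0.09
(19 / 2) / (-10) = -19 / 20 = -0.95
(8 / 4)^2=4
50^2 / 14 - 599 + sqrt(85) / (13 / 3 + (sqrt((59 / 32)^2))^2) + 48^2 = 3072 * sqrt(85) / 23755 + 13185 / 7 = 1884.76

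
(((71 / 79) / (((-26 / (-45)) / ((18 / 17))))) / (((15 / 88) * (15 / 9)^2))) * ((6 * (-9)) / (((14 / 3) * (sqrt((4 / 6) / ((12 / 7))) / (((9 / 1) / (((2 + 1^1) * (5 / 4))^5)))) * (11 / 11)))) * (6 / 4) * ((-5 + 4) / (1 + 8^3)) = 777351168 * sqrt(14) / 1269869453125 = 0.00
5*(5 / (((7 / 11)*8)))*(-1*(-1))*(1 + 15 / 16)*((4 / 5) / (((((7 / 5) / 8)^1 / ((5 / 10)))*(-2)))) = -10.87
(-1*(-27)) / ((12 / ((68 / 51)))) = 3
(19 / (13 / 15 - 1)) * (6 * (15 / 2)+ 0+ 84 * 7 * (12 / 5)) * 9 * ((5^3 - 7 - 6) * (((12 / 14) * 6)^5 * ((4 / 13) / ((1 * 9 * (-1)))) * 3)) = 2409071132639232 / 31213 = 77181659329.10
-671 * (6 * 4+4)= -18788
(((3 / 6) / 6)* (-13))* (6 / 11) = -13 / 22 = -0.59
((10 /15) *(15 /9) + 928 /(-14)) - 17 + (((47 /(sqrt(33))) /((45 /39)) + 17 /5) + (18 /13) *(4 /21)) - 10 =-362452 /4095 + 611 *sqrt(33) /495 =-81.42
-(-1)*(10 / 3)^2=100 / 9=11.11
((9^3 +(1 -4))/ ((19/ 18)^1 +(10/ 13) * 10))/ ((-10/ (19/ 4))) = -806949/ 20470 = -39.42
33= 33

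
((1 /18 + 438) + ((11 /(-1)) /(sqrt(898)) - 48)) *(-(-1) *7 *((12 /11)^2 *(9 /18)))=196588 /121 - 252 *sqrt(898) /4939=1623.17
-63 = -63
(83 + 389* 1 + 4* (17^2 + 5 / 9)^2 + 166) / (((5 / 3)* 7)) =27216622 / 945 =28800.66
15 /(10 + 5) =1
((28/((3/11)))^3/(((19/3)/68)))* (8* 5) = 79473264640/171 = 464755933.57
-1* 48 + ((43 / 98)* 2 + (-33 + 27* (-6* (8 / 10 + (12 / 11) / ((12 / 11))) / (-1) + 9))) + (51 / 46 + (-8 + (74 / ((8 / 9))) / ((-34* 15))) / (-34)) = 11877120561 / 26056240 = 455.83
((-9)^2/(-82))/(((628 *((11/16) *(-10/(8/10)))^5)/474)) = 161036107776/10123879755859375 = 0.00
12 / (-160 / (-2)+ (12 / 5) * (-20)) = 3 / 8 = 0.38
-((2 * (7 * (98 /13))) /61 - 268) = 266.27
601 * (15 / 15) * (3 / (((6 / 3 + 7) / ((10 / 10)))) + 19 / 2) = 35459 / 6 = 5909.83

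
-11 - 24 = -35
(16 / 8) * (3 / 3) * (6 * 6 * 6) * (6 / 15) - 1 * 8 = 824 / 5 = 164.80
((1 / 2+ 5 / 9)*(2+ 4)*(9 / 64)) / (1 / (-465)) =-26505 / 64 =-414.14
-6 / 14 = -3 / 7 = -0.43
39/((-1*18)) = -13/6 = -2.17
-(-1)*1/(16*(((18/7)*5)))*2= 7/720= 0.01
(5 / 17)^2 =25 / 289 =0.09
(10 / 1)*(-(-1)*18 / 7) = 180 / 7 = 25.71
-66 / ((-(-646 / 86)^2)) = 122034 / 104329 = 1.17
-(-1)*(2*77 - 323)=-169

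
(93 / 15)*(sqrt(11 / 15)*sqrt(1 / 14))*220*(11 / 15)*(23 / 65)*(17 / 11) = 266662*sqrt(2310) / 102375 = 125.19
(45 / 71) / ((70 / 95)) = 855 / 994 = 0.86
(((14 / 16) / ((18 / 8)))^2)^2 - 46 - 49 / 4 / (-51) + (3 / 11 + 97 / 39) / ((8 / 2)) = -11495832365 / 255196656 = -45.05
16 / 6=8 / 3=2.67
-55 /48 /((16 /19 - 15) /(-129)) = -44935 /4304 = -10.44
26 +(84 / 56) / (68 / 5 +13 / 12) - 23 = 2733 / 881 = 3.10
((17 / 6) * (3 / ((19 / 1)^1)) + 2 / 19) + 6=249 / 38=6.55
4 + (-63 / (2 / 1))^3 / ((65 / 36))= -2249903 / 130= -17306.95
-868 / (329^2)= -124 / 15463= -0.01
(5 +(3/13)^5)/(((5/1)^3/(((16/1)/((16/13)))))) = 1856708/3570125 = 0.52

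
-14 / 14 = -1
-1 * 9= -9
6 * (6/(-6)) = -6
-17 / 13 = -1.31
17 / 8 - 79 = -76.88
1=1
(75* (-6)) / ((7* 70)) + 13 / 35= -134 / 245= -0.55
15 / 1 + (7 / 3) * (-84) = -181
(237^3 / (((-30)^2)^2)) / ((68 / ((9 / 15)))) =0.15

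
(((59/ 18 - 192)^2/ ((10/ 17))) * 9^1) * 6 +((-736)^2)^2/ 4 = 4401714519593/ 60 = 73361908659.88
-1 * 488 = -488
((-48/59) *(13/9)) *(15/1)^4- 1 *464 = -3537376/59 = -59955.53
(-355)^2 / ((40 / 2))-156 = 24581 / 4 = 6145.25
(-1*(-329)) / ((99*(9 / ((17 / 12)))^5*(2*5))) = 467132953 / 14546347960320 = 0.00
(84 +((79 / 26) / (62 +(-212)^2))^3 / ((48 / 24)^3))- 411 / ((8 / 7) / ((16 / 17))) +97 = -34313865895025509423393 / 217906507364749272576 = -157.47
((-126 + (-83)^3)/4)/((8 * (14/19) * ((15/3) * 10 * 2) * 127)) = -10866347/5689600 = -1.91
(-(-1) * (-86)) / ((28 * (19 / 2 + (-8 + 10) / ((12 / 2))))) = -129 / 413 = -0.31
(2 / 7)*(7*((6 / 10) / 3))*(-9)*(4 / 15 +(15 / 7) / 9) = -318 / 175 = -1.82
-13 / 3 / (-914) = 0.00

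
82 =82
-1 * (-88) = 88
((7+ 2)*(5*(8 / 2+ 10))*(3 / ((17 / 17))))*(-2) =-3780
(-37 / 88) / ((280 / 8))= -37 / 3080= -0.01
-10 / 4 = -2.50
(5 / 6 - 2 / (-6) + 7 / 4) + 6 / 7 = 317 / 84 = 3.77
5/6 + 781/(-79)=-4291/474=-9.05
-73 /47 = -1.55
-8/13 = -0.62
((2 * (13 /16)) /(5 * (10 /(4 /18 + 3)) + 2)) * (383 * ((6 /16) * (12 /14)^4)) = 35087013 /4878832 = 7.19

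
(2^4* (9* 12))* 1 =1728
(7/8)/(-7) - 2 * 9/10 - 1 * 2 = -157/40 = -3.92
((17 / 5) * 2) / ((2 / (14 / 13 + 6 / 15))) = 1632 / 325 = 5.02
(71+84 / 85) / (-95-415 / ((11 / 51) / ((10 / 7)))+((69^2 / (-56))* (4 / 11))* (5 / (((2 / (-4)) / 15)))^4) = -67309 / 14633701319575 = -0.00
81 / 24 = 27 / 8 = 3.38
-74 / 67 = -1.10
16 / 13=1.23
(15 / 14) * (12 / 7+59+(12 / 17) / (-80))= 433437 / 6664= 65.04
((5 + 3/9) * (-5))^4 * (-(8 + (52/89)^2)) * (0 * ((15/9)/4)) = 0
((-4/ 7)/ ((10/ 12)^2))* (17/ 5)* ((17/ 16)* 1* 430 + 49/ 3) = -1158414/ 875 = -1323.90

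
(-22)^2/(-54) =-242/27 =-8.96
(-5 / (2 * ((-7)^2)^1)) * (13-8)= -25 / 98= -0.26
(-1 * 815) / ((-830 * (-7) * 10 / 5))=-163 / 2324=-0.07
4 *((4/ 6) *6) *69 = 1104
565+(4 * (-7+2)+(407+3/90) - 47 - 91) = 24421/30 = 814.03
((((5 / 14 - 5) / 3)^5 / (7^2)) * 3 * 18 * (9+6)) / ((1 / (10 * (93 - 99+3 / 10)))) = 110227609375 / 13176688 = 8365.35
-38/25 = -1.52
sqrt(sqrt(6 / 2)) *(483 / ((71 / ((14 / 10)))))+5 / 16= 5 / 16+3381 *3^(1 / 4) / 355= 12.85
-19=-19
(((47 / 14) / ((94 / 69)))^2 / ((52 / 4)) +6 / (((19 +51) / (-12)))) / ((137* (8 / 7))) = -28611 / 7978880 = -0.00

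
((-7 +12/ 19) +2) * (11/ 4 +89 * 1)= -30461/ 76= -400.80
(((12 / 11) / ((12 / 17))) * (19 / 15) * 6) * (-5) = -646 / 11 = -58.73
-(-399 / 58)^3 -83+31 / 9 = 431990599 / 1756008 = 246.01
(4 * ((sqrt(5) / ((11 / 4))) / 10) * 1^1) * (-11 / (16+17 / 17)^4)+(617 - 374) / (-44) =-243 / 44 - 8 * sqrt(5) / 417605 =-5.52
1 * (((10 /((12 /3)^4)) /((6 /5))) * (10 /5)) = 25 /384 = 0.07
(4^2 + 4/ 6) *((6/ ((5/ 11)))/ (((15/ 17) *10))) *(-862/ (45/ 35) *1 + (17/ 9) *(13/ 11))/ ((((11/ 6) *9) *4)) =-374867/ 1485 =-252.44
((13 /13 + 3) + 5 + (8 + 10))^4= 531441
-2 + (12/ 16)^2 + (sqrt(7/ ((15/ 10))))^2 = 155/ 48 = 3.23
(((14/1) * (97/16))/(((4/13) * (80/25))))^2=1947898225/262144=7430.64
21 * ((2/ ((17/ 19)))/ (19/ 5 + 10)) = 1330/ 391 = 3.40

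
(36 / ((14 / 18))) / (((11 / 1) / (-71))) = -23004 / 77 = -298.75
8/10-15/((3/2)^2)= -88/15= -5.87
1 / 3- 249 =-746 / 3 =-248.67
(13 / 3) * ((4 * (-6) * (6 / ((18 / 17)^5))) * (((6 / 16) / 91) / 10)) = -1419857 / 7348320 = -0.19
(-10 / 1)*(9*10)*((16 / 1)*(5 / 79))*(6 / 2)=-216000 / 79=-2734.18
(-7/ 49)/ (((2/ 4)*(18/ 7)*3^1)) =-1/ 27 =-0.04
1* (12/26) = 6/13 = 0.46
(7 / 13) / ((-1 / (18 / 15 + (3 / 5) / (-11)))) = -441 / 715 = -0.62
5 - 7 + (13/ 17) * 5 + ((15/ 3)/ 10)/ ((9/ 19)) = 881/ 306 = 2.88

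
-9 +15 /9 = -22 /3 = -7.33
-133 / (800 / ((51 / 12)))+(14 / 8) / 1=3339 / 3200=1.04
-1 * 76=-76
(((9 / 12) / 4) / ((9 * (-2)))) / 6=-1 / 576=-0.00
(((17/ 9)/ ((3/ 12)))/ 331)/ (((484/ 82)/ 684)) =2.65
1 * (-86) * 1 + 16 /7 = -586 /7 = -83.71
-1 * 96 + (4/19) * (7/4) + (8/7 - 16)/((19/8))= -13551/133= -101.89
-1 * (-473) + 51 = 524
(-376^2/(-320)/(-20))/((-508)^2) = -2209/25806400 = -0.00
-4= -4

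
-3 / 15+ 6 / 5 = 1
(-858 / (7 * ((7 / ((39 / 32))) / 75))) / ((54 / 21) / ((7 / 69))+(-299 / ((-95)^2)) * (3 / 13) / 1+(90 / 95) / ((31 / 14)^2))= -329791775625 / 5260975568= -62.69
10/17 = 0.59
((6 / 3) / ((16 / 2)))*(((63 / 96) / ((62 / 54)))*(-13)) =-7371 / 3968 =-1.86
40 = 40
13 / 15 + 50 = 50.87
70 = 70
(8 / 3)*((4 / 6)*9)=16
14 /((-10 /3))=-4.20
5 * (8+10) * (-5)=-450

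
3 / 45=1 / 15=0.07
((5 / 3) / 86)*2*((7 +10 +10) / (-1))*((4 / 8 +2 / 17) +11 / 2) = -4680 / 731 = -6.40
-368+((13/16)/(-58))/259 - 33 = -96381165/240352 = -401.00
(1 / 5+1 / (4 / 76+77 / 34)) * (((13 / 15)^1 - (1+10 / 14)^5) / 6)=-16610626003 / 11322035550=-1.47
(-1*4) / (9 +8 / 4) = -4 / 11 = -0.36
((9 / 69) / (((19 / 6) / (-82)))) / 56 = -369 / 6118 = -0.06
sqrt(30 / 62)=sqrt(465) / 31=0.70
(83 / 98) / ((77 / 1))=83 / 7546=0.01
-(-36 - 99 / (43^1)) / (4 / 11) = 18117 / 172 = 105.33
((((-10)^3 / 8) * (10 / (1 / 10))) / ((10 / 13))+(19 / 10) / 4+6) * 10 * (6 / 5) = -1949223 / 10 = -194922.30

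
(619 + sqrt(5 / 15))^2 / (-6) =-(sqrt(3) + 1857)^2 / 54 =-63979.35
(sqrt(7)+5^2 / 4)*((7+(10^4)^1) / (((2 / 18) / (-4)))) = -3204712.20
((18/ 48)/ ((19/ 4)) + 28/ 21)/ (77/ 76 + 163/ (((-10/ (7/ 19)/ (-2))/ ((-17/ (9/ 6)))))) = -230/ 22003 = -0.01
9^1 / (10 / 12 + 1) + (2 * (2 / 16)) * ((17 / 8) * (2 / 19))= 16603 / 3344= 4.97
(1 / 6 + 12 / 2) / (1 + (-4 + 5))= 37 / 12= 3.08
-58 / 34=-29 / 17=-1.71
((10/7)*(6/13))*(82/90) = 164/273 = 0.60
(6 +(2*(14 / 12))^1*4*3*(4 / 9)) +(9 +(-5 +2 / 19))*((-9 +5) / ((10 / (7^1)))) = 5942 / 855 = 6.95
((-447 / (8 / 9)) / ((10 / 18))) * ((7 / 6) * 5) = -84483 / 16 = -5280.19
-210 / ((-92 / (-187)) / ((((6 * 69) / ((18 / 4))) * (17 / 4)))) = -333795 / 2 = -166897.50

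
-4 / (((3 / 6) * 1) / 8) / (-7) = 64 / 7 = 9.14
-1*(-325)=325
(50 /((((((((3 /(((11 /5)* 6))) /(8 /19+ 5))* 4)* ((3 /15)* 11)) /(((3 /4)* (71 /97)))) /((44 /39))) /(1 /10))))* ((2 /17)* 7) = 2815505 /407303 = 6.91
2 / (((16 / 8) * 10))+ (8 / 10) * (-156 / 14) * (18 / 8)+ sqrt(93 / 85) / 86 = -1397 / 70+ sqrt(7905) / 7310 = -19.94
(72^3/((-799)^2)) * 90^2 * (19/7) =12854.18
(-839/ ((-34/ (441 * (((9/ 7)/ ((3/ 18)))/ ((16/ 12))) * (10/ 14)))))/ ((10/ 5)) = 3058155/ 136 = 22486.43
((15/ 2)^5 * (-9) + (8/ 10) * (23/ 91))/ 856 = -3109637681/ 12463360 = -249.50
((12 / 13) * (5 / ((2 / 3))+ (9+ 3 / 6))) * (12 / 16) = 153 / 13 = 11.77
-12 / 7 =-1.71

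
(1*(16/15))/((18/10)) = 16/27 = 0.59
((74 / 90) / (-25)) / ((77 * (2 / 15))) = -37 / 11550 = -0.00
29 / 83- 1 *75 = -6196 / 83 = -74.65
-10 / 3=-3.33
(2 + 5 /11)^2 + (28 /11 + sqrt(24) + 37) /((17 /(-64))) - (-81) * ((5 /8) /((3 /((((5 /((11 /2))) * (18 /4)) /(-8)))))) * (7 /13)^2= -3233914377 /22248512 - 128 * sqrt(6) /17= -163.80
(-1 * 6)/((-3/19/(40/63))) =1520/63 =24.13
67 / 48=1.40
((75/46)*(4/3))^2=4.73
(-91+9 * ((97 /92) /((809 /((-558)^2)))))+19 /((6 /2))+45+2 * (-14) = 200088358 /55821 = 3584.46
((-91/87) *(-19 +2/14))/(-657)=-572/19053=-0.03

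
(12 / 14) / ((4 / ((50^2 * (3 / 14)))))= 5625 / 49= 114.80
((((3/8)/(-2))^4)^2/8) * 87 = 0.00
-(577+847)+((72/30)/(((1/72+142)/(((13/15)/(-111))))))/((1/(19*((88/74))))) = -498330733328/349950625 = -1424.00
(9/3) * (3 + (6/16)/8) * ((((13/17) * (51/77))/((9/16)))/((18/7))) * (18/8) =2535/352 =7.20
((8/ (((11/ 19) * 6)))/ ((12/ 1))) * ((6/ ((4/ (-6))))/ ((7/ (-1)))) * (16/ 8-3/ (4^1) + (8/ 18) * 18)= 2.28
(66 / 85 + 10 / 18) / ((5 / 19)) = 19361 / 3825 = 5.06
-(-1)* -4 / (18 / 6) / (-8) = 0.17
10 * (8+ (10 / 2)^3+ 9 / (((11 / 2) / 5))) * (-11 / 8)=-7765 / 4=-1941.25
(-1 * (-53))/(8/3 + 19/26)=15.60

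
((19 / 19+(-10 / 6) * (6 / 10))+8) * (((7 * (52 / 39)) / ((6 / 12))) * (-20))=-8960 / 3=-2986.67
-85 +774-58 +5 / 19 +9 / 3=12051 / 19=634.26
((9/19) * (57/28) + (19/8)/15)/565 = 943/474600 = 0.00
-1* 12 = -12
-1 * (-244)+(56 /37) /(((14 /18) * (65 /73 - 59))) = 6381920 /26159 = 243.97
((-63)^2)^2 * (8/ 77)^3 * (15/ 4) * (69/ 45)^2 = 155763.04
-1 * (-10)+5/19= 195/19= 10.26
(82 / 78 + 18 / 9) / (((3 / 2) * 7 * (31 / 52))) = 136 / 279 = 0.49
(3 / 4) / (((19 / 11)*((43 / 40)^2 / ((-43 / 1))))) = -13200 / 817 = -16.16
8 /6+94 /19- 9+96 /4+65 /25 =6806 /285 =23.88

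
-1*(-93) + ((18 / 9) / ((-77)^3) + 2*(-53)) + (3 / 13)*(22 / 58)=-2222403398 / 172112941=-12.91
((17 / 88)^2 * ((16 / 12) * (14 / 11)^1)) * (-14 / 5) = -14161 / 79860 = -0.18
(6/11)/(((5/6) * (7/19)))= 684/385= 1.78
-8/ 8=-1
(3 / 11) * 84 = 252 / 11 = 22.91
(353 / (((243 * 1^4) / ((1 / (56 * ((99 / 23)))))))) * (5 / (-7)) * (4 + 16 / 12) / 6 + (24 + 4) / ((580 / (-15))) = -223969132 / 307664973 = -0.73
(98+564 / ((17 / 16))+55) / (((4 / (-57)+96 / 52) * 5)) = 1722825 / 22372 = 77.01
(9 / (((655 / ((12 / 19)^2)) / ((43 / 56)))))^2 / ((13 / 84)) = 582301872 / 5087897999275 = 0.00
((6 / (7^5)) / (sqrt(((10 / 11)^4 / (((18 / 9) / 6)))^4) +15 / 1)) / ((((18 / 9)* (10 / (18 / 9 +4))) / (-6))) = -3858459858 / 115278742824175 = -0.00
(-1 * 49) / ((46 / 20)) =-490 / 23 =-21.30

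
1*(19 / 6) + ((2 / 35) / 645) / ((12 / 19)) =214472 / 67725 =3.17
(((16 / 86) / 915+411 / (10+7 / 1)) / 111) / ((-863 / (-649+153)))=8020781776 / 64072584945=0.13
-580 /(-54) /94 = 145 /1269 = 0.11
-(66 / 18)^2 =-121 / 9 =-13.44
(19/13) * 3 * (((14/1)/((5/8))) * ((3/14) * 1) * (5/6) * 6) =105.23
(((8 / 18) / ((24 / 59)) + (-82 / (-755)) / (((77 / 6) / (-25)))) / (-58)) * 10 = -2765765 / 18207882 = -0.15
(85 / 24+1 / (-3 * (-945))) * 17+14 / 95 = 26011063 / 430920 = 60.36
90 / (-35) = -18 / 7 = -2.57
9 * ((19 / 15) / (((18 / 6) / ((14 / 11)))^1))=266 / 55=4.84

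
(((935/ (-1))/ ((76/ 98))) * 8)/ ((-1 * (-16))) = -45815/ 76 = -602.83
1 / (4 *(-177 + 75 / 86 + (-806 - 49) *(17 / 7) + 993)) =-301 / 1516506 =-0.00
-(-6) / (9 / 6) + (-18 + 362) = 348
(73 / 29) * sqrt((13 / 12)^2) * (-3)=-949 / 116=-8.18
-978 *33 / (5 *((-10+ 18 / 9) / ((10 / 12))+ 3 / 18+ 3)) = 193644 / 193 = 1003.34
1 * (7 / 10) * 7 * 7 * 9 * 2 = 3087 / 5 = 617.40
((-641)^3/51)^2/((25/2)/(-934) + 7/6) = 23124470419105.47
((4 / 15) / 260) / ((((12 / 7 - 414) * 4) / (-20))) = 7 / 562770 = 0.00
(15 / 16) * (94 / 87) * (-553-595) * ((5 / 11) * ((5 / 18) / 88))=-1686125 / 1010592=-1.67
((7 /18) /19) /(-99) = -7 /33858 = -0.00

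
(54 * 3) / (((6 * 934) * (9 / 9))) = 27 / 934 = 0.03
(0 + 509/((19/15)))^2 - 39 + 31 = 58290337/361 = 161469.08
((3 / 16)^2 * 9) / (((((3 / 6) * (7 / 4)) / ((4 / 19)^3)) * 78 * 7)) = 27 / 4369183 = 0.00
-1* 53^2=-2809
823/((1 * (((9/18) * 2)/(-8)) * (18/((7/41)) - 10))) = -11522/167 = -68.99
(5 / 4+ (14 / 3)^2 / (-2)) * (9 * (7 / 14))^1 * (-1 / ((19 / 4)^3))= 2776 / 6859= 0.40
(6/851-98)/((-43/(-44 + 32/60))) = -54371584/548895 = -99.06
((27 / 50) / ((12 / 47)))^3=75686967 / 8000000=9.46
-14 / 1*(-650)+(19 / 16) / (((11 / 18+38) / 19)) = 50599249 / 5560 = 9100.58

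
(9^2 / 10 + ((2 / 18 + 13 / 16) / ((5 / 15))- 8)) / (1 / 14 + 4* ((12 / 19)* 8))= 7049 / 49800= 0.14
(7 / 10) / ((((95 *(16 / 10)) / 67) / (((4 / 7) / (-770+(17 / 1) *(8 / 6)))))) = -201 / 851960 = -0.00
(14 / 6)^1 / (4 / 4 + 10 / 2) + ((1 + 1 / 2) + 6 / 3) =35 / 9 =3.89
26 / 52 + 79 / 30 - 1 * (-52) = 55.13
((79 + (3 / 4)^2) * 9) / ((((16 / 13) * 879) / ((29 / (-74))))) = -1439763 / 5550592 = -0.26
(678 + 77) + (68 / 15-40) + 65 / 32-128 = 284911 / 480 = 593.56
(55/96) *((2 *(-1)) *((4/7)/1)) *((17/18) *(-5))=3.09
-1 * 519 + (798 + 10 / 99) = 27631 / 99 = 279.10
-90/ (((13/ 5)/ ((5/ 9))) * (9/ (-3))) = 250/ 39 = 6.41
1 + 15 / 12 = 9 / 4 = 2.25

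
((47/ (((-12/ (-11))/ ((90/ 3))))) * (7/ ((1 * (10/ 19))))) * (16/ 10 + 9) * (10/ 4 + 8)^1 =76530993/ 40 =1913274.82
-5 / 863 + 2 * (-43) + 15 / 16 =-1174623 / 13808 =-85.07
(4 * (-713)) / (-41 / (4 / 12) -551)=1426 / 337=4.23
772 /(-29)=-772 /29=-26.62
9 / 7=1.29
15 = 15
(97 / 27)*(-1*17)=-1649 / 27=-61.07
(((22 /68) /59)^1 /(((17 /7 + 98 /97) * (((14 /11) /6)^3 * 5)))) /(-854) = -38344779 /980035412300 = -0.00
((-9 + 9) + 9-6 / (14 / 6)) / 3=15 / 7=2.14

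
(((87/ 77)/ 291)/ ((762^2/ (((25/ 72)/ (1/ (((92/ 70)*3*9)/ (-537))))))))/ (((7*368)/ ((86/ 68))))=-6235/ 82771419670765056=-0.00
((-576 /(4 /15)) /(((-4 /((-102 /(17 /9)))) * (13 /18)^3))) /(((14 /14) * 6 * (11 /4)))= -113374080 /24167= -4691.28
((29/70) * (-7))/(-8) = 0.36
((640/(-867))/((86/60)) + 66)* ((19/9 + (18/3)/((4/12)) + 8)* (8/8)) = 205886846/111843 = 1840.86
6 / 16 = 3 / 8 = 0.38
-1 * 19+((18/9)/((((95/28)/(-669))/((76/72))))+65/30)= -433.10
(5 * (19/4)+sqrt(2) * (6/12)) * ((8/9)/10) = 2 * sqrt(2)/45+19/9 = 2.17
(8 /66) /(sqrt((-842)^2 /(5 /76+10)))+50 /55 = sqrt(1615) /87989+10 /11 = 0.91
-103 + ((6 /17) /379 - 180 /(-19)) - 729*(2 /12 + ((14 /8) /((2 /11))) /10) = -8977454461 /9793360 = -916.69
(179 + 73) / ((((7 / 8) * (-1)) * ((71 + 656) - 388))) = -96 / 113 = -0.85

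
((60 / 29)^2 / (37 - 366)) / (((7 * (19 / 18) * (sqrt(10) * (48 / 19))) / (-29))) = 0.01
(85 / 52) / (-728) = -85 / 37856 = -0.00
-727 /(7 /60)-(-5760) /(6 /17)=70620 /7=10088.57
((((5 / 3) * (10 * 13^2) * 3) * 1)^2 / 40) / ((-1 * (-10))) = 714025 / 4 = 178506.25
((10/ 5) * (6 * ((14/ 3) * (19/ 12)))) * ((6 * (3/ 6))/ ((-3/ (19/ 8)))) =-2527/ 12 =-210.58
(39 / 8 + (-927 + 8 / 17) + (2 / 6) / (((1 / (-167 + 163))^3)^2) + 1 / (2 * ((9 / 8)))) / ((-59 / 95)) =-51642665 / 72216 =-715.11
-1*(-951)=951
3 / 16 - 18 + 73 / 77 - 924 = -1159145 / 1232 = -940.86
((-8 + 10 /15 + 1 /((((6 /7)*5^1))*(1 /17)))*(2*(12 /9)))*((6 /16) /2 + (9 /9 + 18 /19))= -65549 /3420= -19.17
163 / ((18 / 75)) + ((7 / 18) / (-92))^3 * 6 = 514050882857 / 756884736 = 679.17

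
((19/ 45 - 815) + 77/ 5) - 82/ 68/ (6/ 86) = -1249187/ 1530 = -816.46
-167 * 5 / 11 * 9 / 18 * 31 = -25885 / 22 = -1176.59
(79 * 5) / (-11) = -395 / 11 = -35.91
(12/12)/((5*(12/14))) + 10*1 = 307/30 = 10.23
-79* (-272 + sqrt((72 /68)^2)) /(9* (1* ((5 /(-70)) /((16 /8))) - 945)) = -216776 /86139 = -2.52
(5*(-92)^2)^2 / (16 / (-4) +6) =895491200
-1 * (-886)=886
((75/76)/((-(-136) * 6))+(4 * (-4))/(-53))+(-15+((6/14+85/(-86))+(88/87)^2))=-35528562153767/2496107968704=-14.23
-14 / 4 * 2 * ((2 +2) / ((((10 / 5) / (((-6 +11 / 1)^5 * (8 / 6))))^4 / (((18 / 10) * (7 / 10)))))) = -5981445312500000 / 9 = -664605034722222.22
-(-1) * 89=89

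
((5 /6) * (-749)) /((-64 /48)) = 3745 /8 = 468.12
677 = 677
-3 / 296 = -0.01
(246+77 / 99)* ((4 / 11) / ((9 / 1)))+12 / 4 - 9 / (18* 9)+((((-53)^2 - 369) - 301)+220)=4226753 / 1782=2371.92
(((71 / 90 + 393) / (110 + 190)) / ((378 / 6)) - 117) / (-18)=28425937 / 4374000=6.50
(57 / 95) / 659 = 3 / 3295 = 0.00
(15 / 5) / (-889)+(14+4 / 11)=140429 / 9779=14.36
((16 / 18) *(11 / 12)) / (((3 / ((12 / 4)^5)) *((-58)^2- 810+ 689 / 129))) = 8514 / 330155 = 0.03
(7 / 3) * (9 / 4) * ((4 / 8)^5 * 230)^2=277725 / 1024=271.22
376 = 376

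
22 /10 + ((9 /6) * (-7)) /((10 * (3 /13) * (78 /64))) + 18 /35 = -107 /105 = -1.02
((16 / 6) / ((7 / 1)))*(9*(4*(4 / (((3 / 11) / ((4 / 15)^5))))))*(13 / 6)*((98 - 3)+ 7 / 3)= 2736521216 / 47840625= 57.20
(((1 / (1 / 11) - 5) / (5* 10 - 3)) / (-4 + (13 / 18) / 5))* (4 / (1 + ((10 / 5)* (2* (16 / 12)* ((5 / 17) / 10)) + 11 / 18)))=-660960 / 8823169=-0.07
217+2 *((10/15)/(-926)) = 217.00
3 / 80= 0.04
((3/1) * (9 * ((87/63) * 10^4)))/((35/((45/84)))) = 1957500/343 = 5707.00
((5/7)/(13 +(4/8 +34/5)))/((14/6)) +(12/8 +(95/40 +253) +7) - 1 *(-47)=24739389/79576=310.89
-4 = -4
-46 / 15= -3.07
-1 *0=0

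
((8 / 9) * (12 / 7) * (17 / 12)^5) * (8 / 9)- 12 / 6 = 1052441 / 183708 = 5.73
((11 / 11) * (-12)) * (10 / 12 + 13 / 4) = -49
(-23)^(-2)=1 /529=0.00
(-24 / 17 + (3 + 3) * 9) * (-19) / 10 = -8493 / 85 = -99.92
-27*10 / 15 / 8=-9 / 4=-2.25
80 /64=5 /4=1.25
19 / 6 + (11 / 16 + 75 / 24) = 335 / 48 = 6.98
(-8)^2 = 64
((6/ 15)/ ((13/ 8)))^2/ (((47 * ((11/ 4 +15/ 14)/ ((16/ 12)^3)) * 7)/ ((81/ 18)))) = 32768/ 63742575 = 0.00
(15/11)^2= 225/121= 1.86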